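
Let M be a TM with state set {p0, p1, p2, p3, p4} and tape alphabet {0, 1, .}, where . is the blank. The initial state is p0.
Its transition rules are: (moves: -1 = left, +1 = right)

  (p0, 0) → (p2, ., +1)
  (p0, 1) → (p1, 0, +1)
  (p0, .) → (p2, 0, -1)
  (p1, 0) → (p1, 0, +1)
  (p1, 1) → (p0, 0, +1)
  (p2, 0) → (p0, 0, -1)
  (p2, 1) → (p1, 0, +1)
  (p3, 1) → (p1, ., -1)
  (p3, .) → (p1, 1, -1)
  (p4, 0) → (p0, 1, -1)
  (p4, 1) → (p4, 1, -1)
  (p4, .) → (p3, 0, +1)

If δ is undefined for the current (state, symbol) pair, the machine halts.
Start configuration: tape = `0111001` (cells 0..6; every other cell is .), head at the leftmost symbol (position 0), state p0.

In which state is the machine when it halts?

p0 | [0]111001.   read 0 → write ., move +1, go to p2
p2 | .[1]11001.   read 1 → write 0, move +1, go to p1
p1 | .0[1]1001.   read 1 → write 0, move +1, go to p0
p0 | .00[1]001.   read 1 → write 0, move +1, go to p1
p1 | .000[0]01.   read 0 → write 0, move +1, go to p1
p1 | .0000[0]1.   read 0 → write 0, move +1, go to p1
p1 | .00000[1].   read 1 → write 0, move +1, go to p0
p0 | .000000[.]   read . → write 0, move -1, go to p2
p2 | .00000[0]0   read 0 → write 0, move -1, go to p0
p0 | .0000[0]00   read 0 → write ., move +1, go to p2
p2 | .0000.[0]0   read 0 → write 0, move -1, go to p0
p0 | .0000[.]00   read . → write 0, move -1, go to p2
p2 | .000[0]000   read 0 → write 0, move -1, go to p0
p0 | .00[0]0000   read 0 → write ., move +1, go to p2
p2 | .00.[0]000   read 0 → write 0, move -1, go to p0
p0 | .00[.]0000   read . → write 0, move -1, go to p2
p2 | .0[0]00000   read 0 → write 0, move -1, go to p0
p0 | .[0]000000   read 0 → write ., move +1, go to p2
p2 | ..[0]00000   read 0 → write 0, move -1, go to p0
p0 | .[.]000000   read . → write 0, move -1, go to p2
p2 | [.]0000000
No transition is defined for (p2, .); M halts in state p2.

p2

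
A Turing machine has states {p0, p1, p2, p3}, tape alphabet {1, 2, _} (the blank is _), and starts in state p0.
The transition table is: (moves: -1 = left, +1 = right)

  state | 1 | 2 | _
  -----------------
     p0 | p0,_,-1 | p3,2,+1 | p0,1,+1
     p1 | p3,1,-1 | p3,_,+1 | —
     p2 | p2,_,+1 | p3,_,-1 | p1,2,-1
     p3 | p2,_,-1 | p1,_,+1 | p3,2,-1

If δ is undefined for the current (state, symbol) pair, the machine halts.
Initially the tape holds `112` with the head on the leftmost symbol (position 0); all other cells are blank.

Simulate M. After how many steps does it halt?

20

state=p0 head=0 tape=__[1]12__   (p0,1)→(p0,_,-1)
state=p0 head=-1 tape=_[_]_12__   (p0,_)→(p0,1,+1)
state=p0 head=0 tape=_1[_]12__   (p0,_)→(p0,1,+1)
state=p0 head=1 tape=_11[1]2__   (p0,1)→(p0,_,-1)
state=p0 head=0 tape=_1[1]_2__   (p0,1)→(p0,_,-1)
state=p0 head=-1 tape=_[1]__2__   (p0,1)→(p0,_,-1)
state=p0 head=-2 tape=[_]___2__   (p0,_)→(p0,1,+1)
state=p0 head=-1 tape=1[_]__2__   (p0,_)→(p0,1,+1)
state=p0 head=0 tape=11[_]_2__   (p0,_)→(p0,1,+1)
state=p0 head=1 tape=111[_]2__   (p0,_)→(p0,1,+1)
state=p0 head=2 tape=1111[2]__   (p0,2)→(p3,2,+1)
state=p3 head=3 tape=11112[_]_   (p3,_)→(p3,2,-1)
state=p3 head=2 tape=1111[2]2_   (p3,2)→(p1,_,+1)
state=p1 head=3 tape=1111_[2]_   (p1,2)→(p3,_,+1)
state=p3 head=4 tape=1111__[_]   (p3,_)→(p3,2,-1)
state=p3 head=3 tape=1111_[_]2   (p3,_)→(p3,2,-1)
state=p3 head=2 tape=1111[_]22   (p3,_)→(p3,2,-1)
state=p3 head=1 tape=111[1]222   (p3,1)→(p2,_,-1)
state=p2 head=0 tape=11[1]_222   (p2,1)→(p2,_,+1)
state=p2 head=1 tape=11_[_]222   (p2,_)→(p1,2,-1)
state=p1 head=0 tape=11[_]2222
M halts after 20 transitions.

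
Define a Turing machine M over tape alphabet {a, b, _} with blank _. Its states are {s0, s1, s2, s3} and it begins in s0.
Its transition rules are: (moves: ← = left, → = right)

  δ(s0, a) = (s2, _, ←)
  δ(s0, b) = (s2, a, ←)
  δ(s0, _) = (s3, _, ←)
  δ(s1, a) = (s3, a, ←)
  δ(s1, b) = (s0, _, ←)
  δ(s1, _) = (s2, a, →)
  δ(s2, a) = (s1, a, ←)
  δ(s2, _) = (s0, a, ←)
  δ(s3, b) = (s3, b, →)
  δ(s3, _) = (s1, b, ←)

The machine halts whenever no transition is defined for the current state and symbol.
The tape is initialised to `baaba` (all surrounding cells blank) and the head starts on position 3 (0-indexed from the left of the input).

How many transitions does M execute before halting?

4

state=s0 head=3 tape=baa[b]a   (s0,b)→(s2,a,←)
state=s2 head=2 tape=ba[a]aa   (s2,a)→(s1,a,←)
state=s1 head=1 tape=b[a]aaa   (s1,a)→(s3,a,←)
state=s3 head=0 tape=[b]aaaa   (s3,b)→(s3,b,→)
state=s3 head=1 tape=b[a]aaa
M halts after 4 transitions.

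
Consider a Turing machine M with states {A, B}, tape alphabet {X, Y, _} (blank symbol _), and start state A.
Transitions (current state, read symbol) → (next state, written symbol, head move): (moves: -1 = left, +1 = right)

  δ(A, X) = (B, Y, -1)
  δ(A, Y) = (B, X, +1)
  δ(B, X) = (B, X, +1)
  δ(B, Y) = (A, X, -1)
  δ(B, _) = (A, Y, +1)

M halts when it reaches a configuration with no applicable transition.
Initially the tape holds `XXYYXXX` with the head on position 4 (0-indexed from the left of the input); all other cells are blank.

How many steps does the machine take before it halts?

A | _XXYY[X]XX__   read X → write Y, move -1, go to B
B | _XXY[Y]YXX__   read Y → write X, move -1, go to A
A | _XX[Y]XYXX__   read Y → write X, move +1, go to B
B | _XXX[X]YXX__   read X → write X, move +1, go to B
B | _XXXX[Y]XX__   read Y → write X, move -1, go to A
A | _XXX[X]XXX__   read X → write Y, move -1, go to B
B | _XX[X]YXXX__   read X → write X, move +1, go to B
B | _XXX[Y]XXX__   read Y → write X, move -1, go to A
A | _XX[X]XXXX__   read X → write Y, move -1, go to B
B | _X[X]YXXXX__   read X → write X, move +1, go to B
B | _XX[Y]XXXX__   read Y → write X, move -1, go to A
A | _X[X]XXXXX__   read X → write Y, move -1, go to B
B | _[X]YXXXXX__   read X → write X, move +1, go to B
B | _X[Y]XXXXX__   read Y → write X, move -1, go to A
A | _[X]XXXXXX__   read X → write Y, move -1, go to B
B | [_]YXXXXXX__   read _ → write Y, move +1, go to A
A | Y[Y]XXXXXX__   read Y → write X, move +1, go to B
B | YX[X]XXXXX__   read X → write X, move +1, go to B
B | YXX[X]XXXX__   read X → write X, move +1, go to B
B | YXXX[X]XXX__   read X → write X, move +1, go to B
B | YXXXX[X]XX__   read X → write X, move +1, go to B
B | YXXXXX[X]X__   read X → write X, move +1, go to B
B | YXXXXXX[X]__   read X → write X, move +1, go to B
B | YXXXXXXX[_]_   read _ → write Y, move +1, go to A
A | YXXXXXXXY[_]
M halts after 24 transitions.

24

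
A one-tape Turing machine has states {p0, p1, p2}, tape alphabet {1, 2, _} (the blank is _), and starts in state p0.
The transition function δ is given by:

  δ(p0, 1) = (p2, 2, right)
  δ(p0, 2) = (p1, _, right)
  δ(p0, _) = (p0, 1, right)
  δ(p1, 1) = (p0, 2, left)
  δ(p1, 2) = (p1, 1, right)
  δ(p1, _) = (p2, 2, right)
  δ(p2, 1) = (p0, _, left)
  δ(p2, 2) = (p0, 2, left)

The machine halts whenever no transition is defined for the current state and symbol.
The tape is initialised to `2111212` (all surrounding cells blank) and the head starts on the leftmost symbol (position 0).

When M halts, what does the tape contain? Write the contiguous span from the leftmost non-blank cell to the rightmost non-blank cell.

p0 | [2]111212__   read 2 → write _, move right, go to p1
p1 | _[1]11212__   read 1 → write 2, move left, go to p0
p0 | [_]211212__   read _ → write 1, move right, go to p0
p0 | 1[2]11212__   read 2 → write _, move right, go to p1
p1 | 1_[1]1212__   read 1 → write 2, move left, go to p0
p0 | 1[_]21212__   read _ → write 1, move right, go to p0
p0 | 11[2]1212__   read 2 → write _, move right, go to p1
p1 | 11_[1]212__   read 1 → write 2, move left, go to p0
p0 | 11[_]2212__   read _ → write 1, move right, go to p0
p0 | 111[2]212__   read 2 → write _, move right, go to p1
p1 | 111_[2]12__   read 2 → write 1, move right, go to p1
p1 | 111_1[1]2__   read 1 → write 2, move left, go to p0
p0 | 111_[1]22__   read 1 → write 2, move right, go to p2
p2 | 111_2[2]2__   read 2 → write 2, move left, go to p0
p0 | 111_[2]22__   read 2 → write _, move right, go to p1
p1 | 111__[2]2__   read 2 → write 1, move right, go to p1
p1 | 111__1[2]__   read 2 → write 1, move right, go to p1
p1 | 111__11[_]_   read _ → write 2, move right, go to p2
p2 | 111__112[_]
The non-blank tape span at halt is 111__112.

111__112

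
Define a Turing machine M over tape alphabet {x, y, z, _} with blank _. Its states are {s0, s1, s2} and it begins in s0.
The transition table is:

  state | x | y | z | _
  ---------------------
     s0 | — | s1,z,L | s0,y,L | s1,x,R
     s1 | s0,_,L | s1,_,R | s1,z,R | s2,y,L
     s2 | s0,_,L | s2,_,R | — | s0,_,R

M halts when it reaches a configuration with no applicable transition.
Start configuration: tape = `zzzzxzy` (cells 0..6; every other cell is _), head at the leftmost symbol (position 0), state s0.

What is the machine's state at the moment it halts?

s0

state=s0 head=0 tape=_[z]zzzxzy   (s0,z)→(s0,y,L)
state=s0 head=-1 tape=[_]yzzzxzy   (s0,_)→(s1,x,R)
state=s1 head=0 tape=x[y]zzzxzy   (s1,y)→(s1,_,R)
state=s1 head=1 tape=x_[z]zzxzy   (s1,z)→(s1,z,R)
state=s1 head=2 tape=x_z[z]zxzy   (s1,z)→(s1,z,R)
state=s1 head=3 tape=x_zz[z]xzy   (s1,z)→(s1,z,R)
state=s1 head=4 tape=x_zzz[x]zy   (s1,x)→(s0,_,L)
state=s0 head=3 tape=x_zz[z]_zy   (s0,z)→(s0,y,L)
state=s0 head=2 tape=x_z[z]y_zy   (s0,z)→(s0,y,L)
state=s0 head=1 tape=x_[z]yy_zy   (s0,z)→(s0,y,L)
state=s0 head=0 tape=x[_]yyy_zy   (s0,_)→(s1,x,R)
state=s1 head=1 tape=xx[y]yy_zy   (s1,y)→(s1,_,R)
state=s1 head=2 tape=xx_[y]y_zy   (s1,y)→(s1,_,R)
state=s1 head=3 tape=xx__[y]_zy   (s1,y)→(s1,_,R)
state=s1 head=4 tape=xx___[_]zy   (s1,_)→(s2,y,L)
state=s2 head=3 tape=xx__[_]yzy   (s2,_)→(s0,_,R)
state=s0 head=4 tape=xx___[y]zy   (s0,y)→(s1,z,L)
state=s1 head=3 tape=xx__[_]zzy   (s1,_)→(s2,y,L)
state=s2 head=2 tape=xx_[_]yzzy   (s2,_)→(s0,_,R)
state=s0 head=3 tape=xx__[y]zzy   (s0,y)→(s1,z,L)
state=s1 head=2 tape=xx_[_]zzzy   (s1,_)→(s2,y,L)
state=s2 head=1 tape=xx[_]yzzzy   (s2,_)→(s0,_,R)
state=s0 head=2 tape=xx_[y]zzzy   (s0,y)→(s1,z,L)
state=s1 head=1 tape=xx[_]zzzzy   (s1,_)→(s2,y,L)
state=s2 head=0 tape=x[x]yzzzzy   (s2,x)→(s0,_,L)
state=s0 head=-1 tape=[x]_yzzzzy
No transition is defined for (s0, x); M halts in state s0.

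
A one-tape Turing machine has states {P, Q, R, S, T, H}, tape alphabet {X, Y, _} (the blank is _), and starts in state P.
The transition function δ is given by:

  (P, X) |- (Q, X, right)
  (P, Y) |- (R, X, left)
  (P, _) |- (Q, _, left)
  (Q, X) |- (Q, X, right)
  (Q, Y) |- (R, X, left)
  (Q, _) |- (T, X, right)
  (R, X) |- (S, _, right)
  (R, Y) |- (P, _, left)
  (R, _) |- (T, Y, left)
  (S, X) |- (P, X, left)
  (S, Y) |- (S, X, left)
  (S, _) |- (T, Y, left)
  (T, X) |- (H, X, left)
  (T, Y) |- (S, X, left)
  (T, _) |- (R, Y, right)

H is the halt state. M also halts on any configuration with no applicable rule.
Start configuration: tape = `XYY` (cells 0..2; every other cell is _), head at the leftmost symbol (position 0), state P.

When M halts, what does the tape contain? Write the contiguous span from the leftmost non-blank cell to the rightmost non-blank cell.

XXX_XYX

state=P head=0 tape=____[X]YY   (P,X)→(Q,X,right)
state=Q head=1 tape=____X[Y]Y   (Q,Y)→(R,X,left)
state=R head=0 tape=____[X]XY   (R,X)→(S,_,right)
state=S head=1 tape=_____[X]Y   (S,X)→(P,X,left)
state=P head=0 tape=____[_]XY   (P,_)→(Q,_,left)
state=Q head=-1 tape=___[_]_XY   (Q,_)→(T,X,right)
state=T head=0 tape=___X[_]XY   (T,_)→(R,Y,right)
state=R head=1 tape=___XY[X]Y   (R,X)→(S,_,right)
state=S head=2 tape=___XY_[Y]   (S,Y)→(S,X,left)
state=S head=1 tape=___XY[_]X   (S,_)→(T,Y,left)
state=T head=0 tape=___X[Y]YX   (T,Y)→(S,X,left)
state=S head=-1 tape=___[X]XYX   (S,X)→(P,X,left)
state=P head=-2 tape=__[_]XXYX   (P,_)→(Q,_,left)
state=Q head=-3 tape=_[_]_XXYX   (Q,_)→(T,X,right)
state=T head=-2 tape=_X[_]XXYX   (T,_)→(R,Y,right)
state=R head=-1 tape=_XY[X]XYX   (R,X)→(S,_,right)
state=S head=0 tape=_XY_[X]YX   (S,X)→(P,X,left)
state=P head=-1 tape=_XY[_]XYX   (P,_)→(Q,_,left)
state=Q head=-2 tape=_X[Y]_XYX   (Q,Y)→(R,X,left)
state=R head=-3 tape=_[X]X_XYX   (R,X)→(S,_,right)
state=S head=-2 tape=__[X]_XYX   (S,X)→(P,X,left)
state=P head=-3 tape=_[_]X_XYX   (P,_)→(Q,_,left)
state=Q head=-4 tape=[_]_X_XYX   (Q,_)→(T,X,right)
state=T head=-3 tape=X[_]X_XYX   (T,_)→(R,Y,right)
state=R head=-2 tape=XY[X]_XYX   (R,X)→(S,_,right)
state=S head=-1 tape=XY_[_]XYX   (S,_)→(T,Y,left)
state=T head=-2 tape=XY[_]YXYX   (T,_)→(R,Y,right)
state=R head=-1 tape=XYY[Y]XYX   (R,Y)→(P,_,left)
state=P head=-2 tape=XY[Y]_XYX   (P,Y)→(R,X,left)
state=R head=-3 tape=X[Y]X_XYX   (R,Y)→(P,_,left)
state=P head=-4 tape=[X]_X_XYX   (P,X)→(Q,X,right)
state=Q head=-3 tape=X[_]X_XYX   (Q,_)→(T,X,right)
state=T head=-2 tape=XX[X]_XYX   (T,X)→(H,X,left)
state=H head=-3 tape=X[X]X_XYX
The non-blank tape span at halt is XXX_XYX.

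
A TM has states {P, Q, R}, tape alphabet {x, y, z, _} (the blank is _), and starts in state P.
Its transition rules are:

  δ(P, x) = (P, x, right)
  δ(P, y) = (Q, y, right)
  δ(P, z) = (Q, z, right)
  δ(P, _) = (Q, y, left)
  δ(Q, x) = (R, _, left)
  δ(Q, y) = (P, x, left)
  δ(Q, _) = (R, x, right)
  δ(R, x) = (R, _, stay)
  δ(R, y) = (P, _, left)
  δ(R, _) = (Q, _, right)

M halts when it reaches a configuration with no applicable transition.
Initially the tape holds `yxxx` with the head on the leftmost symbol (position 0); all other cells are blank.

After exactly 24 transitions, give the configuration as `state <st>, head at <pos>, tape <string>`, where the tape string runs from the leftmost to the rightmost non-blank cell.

P | ___[y]xxx   read y → write y, move right, go to Q
Q | ___y[x]xx   read x → write _, move left, go to R
R | ___[y]_xx   read y → write _, move left, go to P
P | __[_]__xx   read _ → write y, move left, go to Q
Q | _[_]y__xx   read _ → write x, move right, go to R
R | _x[y]__xx   read y → write _, move left, go to P
P | _[x]___xx   read x → write x, move right, go to P
P | _x[_]__xx   read _ → write y, move left, go to Q
Q | _[x]y__xx   read x → write _, move left, go to R
R | [_]_y__xx   read _ → write _, move right, go to Q
Q | _[_]y__xx   read _ → write x, move right, go to R
R | _x[y]__xx   read y → write _, move left, go to P
P | _[x]___xx   read x → write x, move right, go to P
P | _x[_]__xx   read _ → write y, move left, go to Q
Q | _[x]y__xx   read x → write _, move left, go to R
R | [_]_y__xx   read _ → write _, move right, go to Q
Q | _[_]y__xx   read _ → write x, move right, go to R
R | _x[y]__xx   read y → write _, move left, go to P
P | _[x]___xx   read x → write x, move right, go to P
P | _x[_]__xx   read _ → write y, move left, go to Q
Q | _[x]y__xx   read x → write _, move left, go to R
R | [_]_y__xx   read _ → write _, move right, go to Q
Q | _[_]y__xx   read _ → write x, move right, go to R
R | _x[y]__xx   read y → write _, move left, go to P
P | _[x]___xx
After 24 steps: state P, head at -2, tape x___xx.

state P, head at -2, tape x___xx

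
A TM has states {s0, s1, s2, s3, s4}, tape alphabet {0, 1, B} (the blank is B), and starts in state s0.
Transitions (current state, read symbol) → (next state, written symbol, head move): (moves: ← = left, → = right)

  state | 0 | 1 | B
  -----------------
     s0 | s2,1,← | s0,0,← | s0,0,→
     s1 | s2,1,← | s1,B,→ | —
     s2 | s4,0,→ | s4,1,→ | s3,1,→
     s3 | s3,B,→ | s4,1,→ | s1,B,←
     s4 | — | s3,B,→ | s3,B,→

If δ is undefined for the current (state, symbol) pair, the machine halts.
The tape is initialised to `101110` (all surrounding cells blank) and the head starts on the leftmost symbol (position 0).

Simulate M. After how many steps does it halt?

s0 | B[1]01110   read 1 → write 0, move ←, go to s0
s0 | [B]001110   read B → write 0, move →, go to s0
s0 | 0[0]01110   read 0 → write 1, move ←, go to s2
s2 | [0]101110   read 0 → write 0, move →, go to s4
s4 | 0[1]01110   read 1 → write B, move →, go to s3
s3 | 0B[0]1110   read 0 → write B, move →, go to s3
s3 | 0BB[1]110   read 1 → write 1, move →, go to s4
s4 | 0BB1[1]10   read 1 → write B, move →, go to s3
s3 | 0BB1B[1]0   read 1 → write 1, move →, go to s4
s4 | 0BB1B1[0]
M halts after 9 transitions.

9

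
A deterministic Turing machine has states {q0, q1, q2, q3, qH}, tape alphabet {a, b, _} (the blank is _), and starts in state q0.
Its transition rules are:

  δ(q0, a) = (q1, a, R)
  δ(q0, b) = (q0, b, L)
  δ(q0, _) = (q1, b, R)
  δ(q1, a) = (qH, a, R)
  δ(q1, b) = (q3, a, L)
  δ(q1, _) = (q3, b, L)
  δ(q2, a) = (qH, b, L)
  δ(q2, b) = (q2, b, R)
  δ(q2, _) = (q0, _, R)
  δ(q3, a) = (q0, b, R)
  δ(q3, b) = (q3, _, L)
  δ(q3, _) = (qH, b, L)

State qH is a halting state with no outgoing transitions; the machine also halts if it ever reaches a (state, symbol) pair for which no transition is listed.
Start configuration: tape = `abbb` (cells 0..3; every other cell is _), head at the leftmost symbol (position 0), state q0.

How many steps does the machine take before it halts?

q0 | ___[a]bbb_   read a → write a, move R, go to q1
q1 | ___a[b]bb_   read b → write a, move L, go to q3
q3 | ___[a]abb_   read a → write b, move R, go to q0
q0 | ___b[a]bb_   read a → write a, move R, go to q1
q1 | ___ba[b]b_   read b → write a, move L, go to q3
q3 | ___b[a]ab_   read a → write b, move R, go to q0
q0 | ___bb[a]b_   read a → write a, move R, go to q1
q1 | ___bba[b]_   read b → write a, move L, go to q3
q3 | ___bb[a]a_   read a → write b, move R, go to q0
q0 | ___bbb[a]_   read a → write a, move R, go to q1
q1 | ___bbba[_]   read _ → write b, move L, go to q3
q3 | ___bbb[a]b   read a → write b, move R, go to q0
q0 | ___bbbb[b]   read b → write b, move L, go to q0
q0 | ___bbb[b]b   read b → write b, move L, go to q0
q0 | ___bb[b]bb   read b → write b, move L, go to q0
q0 | ___b[b]bbb   read b → write b, move L, go to q0
q0 | ___[b]bbbb   read b → write b, move L, go to q0
q0 | __[_]bbbbb   read _ → write b, move R, go to q1
q1 | __b[b]bbbb   read b → write a, move L, go to q3
q3 | __[b]abbbb   read b → write _, move L, go to q3
q3 | _[_]_abbbb   read _ → write b, move L, go to qH
qH | [_]b_abbbb
M halts after 21 transitions.

21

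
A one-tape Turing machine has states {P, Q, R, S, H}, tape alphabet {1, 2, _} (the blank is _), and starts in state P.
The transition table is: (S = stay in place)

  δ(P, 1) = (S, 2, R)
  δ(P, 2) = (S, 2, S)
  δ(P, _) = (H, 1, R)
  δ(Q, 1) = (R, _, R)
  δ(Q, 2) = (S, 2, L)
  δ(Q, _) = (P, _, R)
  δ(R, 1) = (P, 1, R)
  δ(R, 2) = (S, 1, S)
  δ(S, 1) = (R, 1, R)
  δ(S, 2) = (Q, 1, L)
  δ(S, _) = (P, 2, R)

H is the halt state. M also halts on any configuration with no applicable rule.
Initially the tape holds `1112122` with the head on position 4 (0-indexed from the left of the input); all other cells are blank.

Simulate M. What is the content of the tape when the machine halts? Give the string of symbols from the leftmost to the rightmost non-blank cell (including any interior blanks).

11__1111

P | 1112[1]22__   read 1 → write 2, move R, go to S
S | 11122[2]2__   read 2 → write 1, move L, go to Q
Q | 1112[2]12__   read 2 → write 2, move L, go to S
S | 111[2]212__   read 2 → write 1, move L, go to Q
Q | 11[1]1212__   read 1 → write _, move R, go to R
R | 11_[1]212__   read 1 → write 1, move R, go to P
P | 11_1[2]12__   read 2 → write 2, move S, go to S
S | 11_1[2]12__   read 2 → write 1, move L, go to Q
Q | 11_[1]112__   read 1 → write _, move R, go to R
R | 11__[1]12__   read 1 → write 1, move R, go to P
P | 11__1[1]2__   read 1 → write 2, move R, go to S
S | 11__12[2]__   read 2 → write 1, move L, go to Q
Q | 11__1[2]1__   read 2 → write 2, move L, go to S
S | 11__[1]21__   read 1 → write 1, move R, go to R
R | 11__1[2]1__   read 2 → write 1, move S, go to S
S | 11__1[1]1__   read 1 → write 1, move R, go to R
R | 11__11[1]__   read 1 → write 1, move R, go to P
P | 11__111[_]_   read _ → write 1, move R, go to H
H | 11__1111[_]
The non-blank tape span at halt is 11__1111.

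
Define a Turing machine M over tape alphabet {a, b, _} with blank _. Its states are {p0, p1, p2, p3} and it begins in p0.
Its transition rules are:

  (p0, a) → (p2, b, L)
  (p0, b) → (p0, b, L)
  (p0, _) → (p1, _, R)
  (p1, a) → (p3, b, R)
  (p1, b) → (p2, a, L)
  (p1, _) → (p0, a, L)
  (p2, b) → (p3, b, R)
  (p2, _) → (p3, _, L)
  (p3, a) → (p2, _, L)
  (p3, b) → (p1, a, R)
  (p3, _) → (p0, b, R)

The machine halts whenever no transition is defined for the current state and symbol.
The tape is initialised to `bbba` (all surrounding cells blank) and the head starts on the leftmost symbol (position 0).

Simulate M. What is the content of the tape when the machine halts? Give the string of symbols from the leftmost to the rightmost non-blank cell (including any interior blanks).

b_baaa

state=p0 head=0 tape=__[b]bba   (p0,b)→(p0,b,L)
state=p0 head=-1 tape=_[_]bbba   (p0,_)→(p1,_,R)
state=p1 head=0 tape=__[b]bba   (p1,b)→(p2,a,L)
state=p2 head=-1 tape=_[_]abba   (p2,_)→(p3,_,L)
state=p3 head=-2 tape=[_]_abba   (p3,_)→(p0,b,R)
state=p0 head=-1 tape=b[_]abba   (p0,_)→(p1,_,R)
state=p1 head=0 tape=b_[a]bba   (p1,a)→(p3,b,R)
state=p3 head=1 tape=b_b[b]ba   (p3,b)→(p1,a,R)
state=p1 head=2 tape=b_ba[b]a   (p1,b)→(p2,a,L)
state=p2 head=1 tape=b_b[a]aa
The non-blank tape span at halt is b_baaa.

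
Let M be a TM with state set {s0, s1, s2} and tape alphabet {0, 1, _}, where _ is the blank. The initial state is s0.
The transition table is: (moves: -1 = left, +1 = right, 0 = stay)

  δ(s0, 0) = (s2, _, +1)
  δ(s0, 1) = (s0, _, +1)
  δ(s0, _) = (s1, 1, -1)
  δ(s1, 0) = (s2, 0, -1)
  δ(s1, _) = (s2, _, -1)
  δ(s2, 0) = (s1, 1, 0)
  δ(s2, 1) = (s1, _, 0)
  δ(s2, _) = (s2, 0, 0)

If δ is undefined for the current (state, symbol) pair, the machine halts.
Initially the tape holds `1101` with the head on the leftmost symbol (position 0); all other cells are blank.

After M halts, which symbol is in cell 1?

s0 | [1]101   read 1 → write _, move +1, go to s0
s0 | _[1]01   read 1 → write _, move +1, go to s0
s0 | __[0]1   read 0 → write _, move +1, go to s2
s2 | ___[1]   read 1 → write _, move 0, go to s1
s1 | ___[_]   read _ → write _, move -1, go to s2
s2 | __[_]_   read _ → write 0, move 0, go to s2
s2 | __[0]_   read 0 → write 1, move 0, go to s1
s1 | __[1]_
Cell 1 holds _ when M halts.

_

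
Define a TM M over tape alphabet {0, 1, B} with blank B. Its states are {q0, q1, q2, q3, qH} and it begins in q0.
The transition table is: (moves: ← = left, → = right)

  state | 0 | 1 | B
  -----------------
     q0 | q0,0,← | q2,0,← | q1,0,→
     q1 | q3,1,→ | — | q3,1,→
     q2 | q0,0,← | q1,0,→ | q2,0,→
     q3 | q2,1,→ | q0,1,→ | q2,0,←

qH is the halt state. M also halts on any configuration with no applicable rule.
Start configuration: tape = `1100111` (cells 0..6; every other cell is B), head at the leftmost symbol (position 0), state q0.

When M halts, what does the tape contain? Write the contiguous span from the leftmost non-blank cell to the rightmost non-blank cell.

q0 | BB[1]100111   read 1 → write 0, move ←, go to q2
q2 | B[B]0100111   read B → write 0, move →, go to q2
q2 | B0[0]100111   read 0 → write 0, move ←, go to q0
q0 | B[0]0100111   read 0 → write 0, move ←, go to q0
q0 | [B]00100111   read B → write 0, move →, go to q1
q1 | 0[0]0100111   read 0 → write 1, move →, go to q3
q3 | 01[0]100111   read 0 → write 1, move →, go to q2
q2 | 011[1]00111   read 1 → write 0, move →, go to q1
q1 | 0110[0]0111   read 0 → write 1, move →, go to q3
q3 | 01101[0]111   read 0 → write 1, move →, go to q2
q2 | 011011[1]11   read 1 → write 0, move →, go to q1
q1 | 0110110[1]1
The non-blank tape span at halt is 011011011.

011011011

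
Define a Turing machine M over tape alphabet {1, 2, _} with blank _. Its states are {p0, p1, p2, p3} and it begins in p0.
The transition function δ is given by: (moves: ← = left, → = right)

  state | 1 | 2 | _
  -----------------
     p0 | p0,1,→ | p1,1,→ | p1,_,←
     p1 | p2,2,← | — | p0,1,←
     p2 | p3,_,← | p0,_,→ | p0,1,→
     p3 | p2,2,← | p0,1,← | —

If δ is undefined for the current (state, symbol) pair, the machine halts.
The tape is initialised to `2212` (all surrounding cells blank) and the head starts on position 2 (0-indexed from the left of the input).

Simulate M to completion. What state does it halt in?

p3

state=p0 head=2 tape=22[1]2___   (p0,1)→(p0,1,→)
state=p0 head=3 tape=221[2]___   (p0,2)→(p1,1,→)
state=p1 head=4 tape=2211[_]__   (p1,_)→(p0,1,←)
state=p0 head=3 tape=221[1]1__   (p0,1)→(p0,1,→)
state=p0 head=4 tape=2211[1]__   (p0,1)→(p0,1,→)
state=p0 head=5 tape=22111[_]_   (p0,_)→(p1,_,←)
state=p1 head=4 tape=2211[1]__   (p1,1)→(p2,2,←)
state=p2 head=3 tape=221[1]2__   (p2,1)→(p3,_,←)
state=p3 head=2 tape=22[1]_2__   (p3,1)→(p2,2,←)
state=p2 head=1 tape=2[2]2_2__   (p2,2)→(p0,_,→)
state=p0 head=2 tape=2_[2]_2__   (p0,2)→(p1,1,→)
state=p1 head=3 tape=2_1[_]2__   (p1,_)→(p0,1,←)
state=p0 head=2 tape=2_[1]12__   (p0,1)→(p0,1,→)
state=p0 head=3 tape=2_1[1]2__   (p0,1)→(p0,1,→)
state=p0 head=4 tape=2_11[2]__   (p0,2)→(p1,1,→)
state=p1 head=5 tape=2_111[_]_   (p1,_)→(p0,1,←)
state=p0 head=4 tape=2_11[1]1_   (p0,1)→(p0,1,→)
state=p0 head=5 tape=2_111[1]_   (p0,1)→(p0,1,→)
state=p0 head=6 tape=2_1111[_]   (p0,_)→(p1,_,←)
state=p1 head=5 tape=2_111[1]_   (p1,1)→(p2,2,←)
state=p2 head=4 tape=2_11[1]2_   (p2,1)→(p3,_,←)
state=p3 head=3 tape=2_1[1]_2_   (p3,1)→(p2,2,←)
state=p2 head=2 tape=2_[1]2_2_   (p2,1)→(p3,_,←)
state=p3 head=1 tape=2[_]_2_2_
No transition is defined for (p3, _); M halts in state p3.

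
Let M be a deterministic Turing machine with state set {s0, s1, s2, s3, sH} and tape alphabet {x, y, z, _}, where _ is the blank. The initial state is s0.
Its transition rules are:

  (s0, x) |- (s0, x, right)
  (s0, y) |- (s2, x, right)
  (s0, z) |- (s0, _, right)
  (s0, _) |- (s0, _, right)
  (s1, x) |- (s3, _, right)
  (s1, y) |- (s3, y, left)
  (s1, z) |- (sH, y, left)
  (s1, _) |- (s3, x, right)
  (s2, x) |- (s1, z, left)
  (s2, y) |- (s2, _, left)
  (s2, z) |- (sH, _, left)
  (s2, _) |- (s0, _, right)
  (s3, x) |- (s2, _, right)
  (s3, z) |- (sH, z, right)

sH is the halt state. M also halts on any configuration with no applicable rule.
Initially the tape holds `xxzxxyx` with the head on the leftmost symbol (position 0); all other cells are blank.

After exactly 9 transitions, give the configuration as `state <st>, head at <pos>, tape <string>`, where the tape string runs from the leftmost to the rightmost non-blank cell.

state sH, head at 7, tape xx_xx_z

state=s0 head=0 tape=[x]xzxxyx_   (s0,x)→(s0,x,right)
state=s0 head=1 tape=x[x]zxxyx_   (s0,x)→(s0,x,right)
state=s0 head=2 tape=xx[z]xxyx_   (s0,z)→(s0,_,right)
state=s0 head=3 tape=xx_[x]xyx_   (s0,x)→(s0,x,right)
state=s0 head=4 tape=xx_x[x]yx_   (s0,x)→(s0,x,right)
state=s0 head=5 tape=xx_xx[y]x_   (s0,y)→(s2,x,right)
state=s2 head=6 tape=xx_xxx[x]_   (s2,x)→(s1,z,left)
state=s1 head=5 tape=xx_xx[x]z_   (s1,x)→(s3,_,right)
state=s3 head=6 tape=xx_xx_[z]_   (s3,z)→(sH,z,right)
state=sH head=7 tape=xx_xx_z[_]
After 9 steps: state sH, head at 7, tape xx_xx_z.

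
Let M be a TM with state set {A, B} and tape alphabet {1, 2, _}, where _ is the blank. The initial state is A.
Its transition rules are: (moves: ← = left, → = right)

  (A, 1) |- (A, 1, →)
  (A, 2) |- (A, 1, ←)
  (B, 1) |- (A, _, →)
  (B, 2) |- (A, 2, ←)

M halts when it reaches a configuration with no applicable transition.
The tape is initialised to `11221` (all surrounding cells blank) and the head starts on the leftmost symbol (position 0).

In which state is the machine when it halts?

A | [1]1221_   read 1 → write 1, move →, go to A
A | 1[1]221_   read 1 → write 1, move →, go to A
A | 11[2]21_   read 2 → write 1, move ←, go to A
A | 1[1]121_   read 1 → write 1, move →, go to A
A | 11[1]21_   read 1 → write 1, move →, go to A
A | 111[2]1_   read 2 → write 1, move ←, go to A
A | 11[1]11_   read 1 → write 1, move →, go to A
A | 111[1]1_   read 1 → write 1, move →, go to A
A | 1111[1]_   read 1 → write 1, move →, go to A
A | 11111[_]
No transition is defined for (A, _); M halts in state A.

A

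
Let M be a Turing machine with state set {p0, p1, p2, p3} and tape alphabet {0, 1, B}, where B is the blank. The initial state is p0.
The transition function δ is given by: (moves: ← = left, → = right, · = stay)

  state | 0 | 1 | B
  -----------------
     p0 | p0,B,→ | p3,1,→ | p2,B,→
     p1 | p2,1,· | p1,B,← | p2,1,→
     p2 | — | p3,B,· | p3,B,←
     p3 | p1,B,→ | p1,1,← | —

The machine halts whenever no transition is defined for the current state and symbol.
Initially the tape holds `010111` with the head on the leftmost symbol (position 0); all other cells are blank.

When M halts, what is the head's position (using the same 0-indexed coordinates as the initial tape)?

0

state=p0 head=0 tape=B[0]10111   (p0,0)→(p0,B,→)
state=p0 head=1 tape=BB[1]0111   (p0,1)→(p3,1,→)
state=p3 head=2 tape=BB1[0]111   (p3,0)→(p1,B,→)
state=p1 head=3 tape=BB1B[1]11   (p1,1)→(p1,B,←)
state=p1 head=2 tape=BB1[B]B11   (p1,B)→(p2,1,→)
state=p2 head=3 tape=BB11[B]11   (p2,B)→(p3,B,←)
state=p3 head=2 tape=BB1[1]B11   (p3,1)→(p1,1,←)
state=p1 head=1 tape=BB[1]1B11   (p1,1)→(p1,B,←)
state=p1 head=0 tape=B[B]B1B11   (p1,B)→(p2,1,→)
state=p2 head=1 tape=B1[B]1B11   (p2,B)→(p3,B,←)
state=p3 head=0 tape=B[1]B1B11   (p3,1)→(p1,1,←)
state=p1 head=-1 tape=[B]1B1B11   (p1,B)→(p2,1,→)
state=p2 head=0 tape=1[1]B1B11   (p2,1)→(p3,B,·)
state=p3 head=0 tape=1[B]B1B11
At halt the head is at cell 0.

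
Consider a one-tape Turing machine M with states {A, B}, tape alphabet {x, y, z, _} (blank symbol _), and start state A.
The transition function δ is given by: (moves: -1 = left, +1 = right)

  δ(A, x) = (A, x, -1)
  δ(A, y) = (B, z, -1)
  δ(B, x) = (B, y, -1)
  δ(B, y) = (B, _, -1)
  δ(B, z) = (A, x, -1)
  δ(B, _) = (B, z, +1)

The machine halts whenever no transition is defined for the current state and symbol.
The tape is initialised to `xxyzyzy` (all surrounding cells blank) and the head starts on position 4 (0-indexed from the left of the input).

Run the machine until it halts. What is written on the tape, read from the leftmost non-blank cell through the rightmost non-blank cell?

x_yzxzzy

state=A head=4 tape=__xxyz[y]zy   (A,y)→(B,z,-1)
state=B head=3 tape=__xxy[z]zzy   (B,z)→(A,x,-1)
state=A head=2 tape=__xx[y]xzzy   (A,y)→(B,z,-1)
state=B head=1 tape=__x[x]zxzzy   (B,x)→(B,y,-1)
state=B head=0 tape=__[x]yzxzzy   (B,x)→(B,y,-1)
state=B head=-1 tape=_[_]yyzxzzy   (B,_)→(B,z,+1)
state=B head=0 tape=_z[y]yzxzzy   (B,y)→(B,_,-1)
state=B head=-1 tape=_[z]_yzxzzy   (B,z)→(A,x,-1)
state=A head=-2 tape=[_]x_yzxzzy
The non-blank tape span at halt is x_yzxzzy.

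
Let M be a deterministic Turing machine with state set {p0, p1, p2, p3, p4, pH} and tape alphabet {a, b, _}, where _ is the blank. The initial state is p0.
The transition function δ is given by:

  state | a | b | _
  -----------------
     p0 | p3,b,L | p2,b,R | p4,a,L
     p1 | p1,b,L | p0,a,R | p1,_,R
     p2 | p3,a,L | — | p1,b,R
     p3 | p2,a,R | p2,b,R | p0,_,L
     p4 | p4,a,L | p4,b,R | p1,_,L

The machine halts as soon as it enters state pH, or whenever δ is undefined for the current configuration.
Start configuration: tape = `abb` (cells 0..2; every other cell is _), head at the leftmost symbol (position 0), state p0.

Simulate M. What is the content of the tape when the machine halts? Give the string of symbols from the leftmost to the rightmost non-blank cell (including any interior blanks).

abbbb

state=p0 head=0 tape=____[a]bb   (p0,a)→(p3,b,L)
state=p3 head=-1 tape=___[_]bbb   (p3,_)→(p0,_,L)
state=p0 head=-2 tape=__[_]_bbb   (p0,_)→(p4,a,L)
state=p4 head=-3 tape=_[_]a_bbb   (p4,_)→(p1,_,L)
state=p1 head=-4 tape=[_]_a_bbb   (p1,_)→(p1,_,R)
state=p1 head=-3 tape=_[_]a_bbb   (p1,_)→(p1,_,R)
state=p1 head=-2 tape=__[a]_bbb   (p1,a)→(p1,b,L)
state=p1 head=-3 tape=_[_]b_bbb   (p1,_)→(p1,_,R)
state=p1 head=-2 tape=__[b]_bbb   (p1,b)→(p0,a,R)
state=p0 head=-1 tape=__a[_]bbb   (p0,_)→(p4,a,L)
state=p4 head=-2 tape=__[a]abbb   (p4,a)→(p4,a,L)
state=p4 head=-3 tape=_[_]aabbb   (p4,_)→(p1,_,L)
state=p1 head=-4 tape=[_]_aabbb   (p1,_)→(p1,_,R)
state=p1 head=-3 tape=_[_]aabbb   (p1,_)→(p1,_,R)
state=p1 head=-2 tape=__[a]abbb   (p1,a)→(p1,b,L)
state=p1 head=-3 tape=_[_]babbb   (p1,_)→(p1,_,R)
state=p1 head=-2 tape=__[b]abbb   (p1,b)→(p0,a,R)
state=p0 head=-1 tape=__a[a]bbb   (p0,a)→(p3,b,L)
state=p3 head=-2 tape=__[a]bbbb   (p3,a)→(p2,a,R)
state=p2 head=-1 tape=__a[b]bbb
The non-blank tape span at halt is abbbb.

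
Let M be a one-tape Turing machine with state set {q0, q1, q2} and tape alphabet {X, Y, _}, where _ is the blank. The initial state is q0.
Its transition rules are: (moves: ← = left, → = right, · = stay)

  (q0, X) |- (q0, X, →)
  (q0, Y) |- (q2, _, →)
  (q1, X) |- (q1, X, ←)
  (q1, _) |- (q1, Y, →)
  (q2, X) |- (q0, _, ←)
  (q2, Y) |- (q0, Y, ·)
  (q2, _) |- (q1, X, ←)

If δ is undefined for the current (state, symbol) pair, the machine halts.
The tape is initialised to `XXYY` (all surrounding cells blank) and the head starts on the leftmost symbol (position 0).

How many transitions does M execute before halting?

q0 | [X]XYY_   read X → write X, move →, go to q0
q0 | X[X]YY_   read X → write X, move →, go to q0
q0 | XX[Y]Y_   read Y → write _, move →, go to q2
q2 | XX_[Y]_   read Y → write Y, move ·, go to q0
q0 | XX_[Y]_   read Y → write _, move →, go to q2
q2 | XX__[_]   read _ → write X, move ←, go to q1
q1 | XX_[_]X   read _ → write Y, move →, go to q1
q1 | XX_Y[X]   read X → write X, move ←, go to q1
q1 | XX_[Y]X
M halts after 8 transitions.

8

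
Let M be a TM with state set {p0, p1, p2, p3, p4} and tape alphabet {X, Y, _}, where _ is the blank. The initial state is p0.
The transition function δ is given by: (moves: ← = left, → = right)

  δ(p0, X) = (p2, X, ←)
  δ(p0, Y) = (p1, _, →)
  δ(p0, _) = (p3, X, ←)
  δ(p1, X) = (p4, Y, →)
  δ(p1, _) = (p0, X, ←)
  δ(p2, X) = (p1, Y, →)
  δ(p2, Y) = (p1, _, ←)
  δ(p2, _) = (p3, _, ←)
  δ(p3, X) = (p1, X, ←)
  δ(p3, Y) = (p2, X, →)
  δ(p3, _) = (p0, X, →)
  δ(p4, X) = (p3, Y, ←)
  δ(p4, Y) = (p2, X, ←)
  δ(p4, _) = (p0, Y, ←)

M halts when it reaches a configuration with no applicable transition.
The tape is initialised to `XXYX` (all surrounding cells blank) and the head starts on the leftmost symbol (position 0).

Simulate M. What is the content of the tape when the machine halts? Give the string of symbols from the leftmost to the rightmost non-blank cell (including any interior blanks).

Y_YXXXXYX

p0 | _____[X]XYX   read X → write X, move ←, go to p2
p2 | ____[_]XXYX   read _ → write _, move ←, go to p3
p3 | ___[_]_XXYX   read _ → write X, move →, go to p0
p0 | ___X[_]XXYX   read _ → write X, move ←, go to p3
p3 | ___[X]XXXYX   read X → write X, move ←, go to p1
p1 | __[_]XXXXYX   read _ → write X, move ←, go to p0
p0 | _[_]XXXXXYX   read _ → write X, move ←, go to p3
p3 | [_]XXXXXXYX   read _ → write X, move →, go to p0
p0 | X[X]XXXXXYX   read X → write X, move ←, go to p2
p2 | [X]XXXXXXYX   read X → write Y, move →, go to p1
p1 | Y[X]XXXXXYX   read X → write Y, move →, go to p4
p4 | YY[X]XXXXYX   read X → write Y, move ←, go to p3
p3 | Y[Y]YXXXXYX   read Y → write X, move →, go to p2
p2 | YX[Y]XXXXYX   read Y → write _, move ←, go to p1
p1 | Y[X]_XXXXYX   read X → write Y, move →, go to p4
p4 | YY[_]XXXXYX   read _ → write Y, move ←, go to p0
p0 | Y[Y]YXXXXYX   read Y → write _, move →, go to p1
p1 | Y_[Y]XXXXYX
The non-blank tape span at halt is Y_YXXXXYX.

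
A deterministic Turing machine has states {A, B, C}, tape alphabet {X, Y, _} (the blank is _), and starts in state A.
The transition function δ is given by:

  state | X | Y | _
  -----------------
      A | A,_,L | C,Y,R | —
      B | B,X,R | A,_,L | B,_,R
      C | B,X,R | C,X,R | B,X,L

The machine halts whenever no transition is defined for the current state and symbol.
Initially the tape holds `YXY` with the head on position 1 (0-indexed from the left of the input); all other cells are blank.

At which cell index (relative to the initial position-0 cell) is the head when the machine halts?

-1

state=A head=1 tape=_Y[X]Y   (A,X)→(A,_,L)
state=A head=0 tape=_[Y]_Y   (A,Y)→(C,Y,R)
state=C head=1 tape=_Y[_]Y   (C,_)→(B,X,L)
state=B head=0 tape=_[Y]XY   (B,Y)→(A,_,L)
state=A head=-1 tape=[_]_XY
At halt the head is at cell -1.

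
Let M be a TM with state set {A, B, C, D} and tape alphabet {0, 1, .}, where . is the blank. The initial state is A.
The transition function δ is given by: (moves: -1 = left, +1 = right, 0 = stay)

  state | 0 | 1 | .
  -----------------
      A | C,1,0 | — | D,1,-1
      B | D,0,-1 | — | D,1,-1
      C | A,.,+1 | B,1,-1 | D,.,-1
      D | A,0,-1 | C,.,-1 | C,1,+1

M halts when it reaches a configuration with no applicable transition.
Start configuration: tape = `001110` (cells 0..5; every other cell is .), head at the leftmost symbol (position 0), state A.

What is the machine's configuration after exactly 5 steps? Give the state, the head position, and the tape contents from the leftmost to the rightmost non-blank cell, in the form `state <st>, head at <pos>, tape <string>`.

state B, head at -2, tape 11101110

A | ..[0]01110   read 0 → write 1, move 0, go to C
C | ..[1]01110   read 1 → write 1, move -1, go to B
B | .[.]101110   read . → write 1, move -1, go to D
D | [.]1101110   read . → write 1, move +1, go to C
C | 1[1]101110   read 1 → write 1, move -1, go to B
B | [1]1101110
After 5 steps: state B, head at -2, tape 11101110.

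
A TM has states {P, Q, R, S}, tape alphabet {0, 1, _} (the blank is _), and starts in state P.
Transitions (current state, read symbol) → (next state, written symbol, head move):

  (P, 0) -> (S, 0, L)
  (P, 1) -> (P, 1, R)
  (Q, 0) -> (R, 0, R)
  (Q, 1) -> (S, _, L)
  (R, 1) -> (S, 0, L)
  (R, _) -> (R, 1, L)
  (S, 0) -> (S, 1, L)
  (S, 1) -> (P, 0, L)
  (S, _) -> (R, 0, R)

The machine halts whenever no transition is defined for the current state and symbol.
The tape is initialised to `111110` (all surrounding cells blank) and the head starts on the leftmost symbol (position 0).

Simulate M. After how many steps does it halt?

19

state=P head=0 tape=_[1]11110   (P,1)→(P,1,R)
state=P head=1 tape=_1[1]1110   (P,1)→(P,1,R)
state=P head=2 tape=_11[1]110   (P,1)→(P,1,R)
state=P head=3 tape=_111[1]10   (P,1)→(P,1,R)
state=P head=4 tape=_1111[1]0   (P,1)→(P,1,R)
state=P head=5 tape=_11111[0]   (P,0)→(S,0,L)
state=S head=4 tape=_1111[1]0   (S,1)→(P,0,L)
state=P head=3 tape=_111[1]00   (P,1)→(P,1,R)
state=P head=4 tape=_1111[0]0   (P,0)→(S,0,L)
state=S head=3 tape=_111[1]00   (S,1)→(P,0,L)
state=P head=2 tape=_11[1]000   (P,1)→(P,1,R)
state=P head=3 tape=_111[0]00   (P,0)→(S,0,L)
state=S head=2 tape=_11[1]000   (S,1)→(P,0,L)
state=P head=1 tape=_1[1]0000   (P,1)→(P,1,R)
state=P head=2 tape=_11[0]000   (P,0)→(S,0,L)
state=S head=1 tape=_1[1]0000   (S,1)→(P,0,L)
state=P head=0 tape=_[1]00000   (P,1)→(P,1,R)
state=P head=1 tape=_1[0]0000   (P,0)→(S,0,L)
state=S head=0 tape=_[1]00000   (S,1)→(P,0,L)
state=P head=-1 tape=[_]000000
M halts after 19 transitions.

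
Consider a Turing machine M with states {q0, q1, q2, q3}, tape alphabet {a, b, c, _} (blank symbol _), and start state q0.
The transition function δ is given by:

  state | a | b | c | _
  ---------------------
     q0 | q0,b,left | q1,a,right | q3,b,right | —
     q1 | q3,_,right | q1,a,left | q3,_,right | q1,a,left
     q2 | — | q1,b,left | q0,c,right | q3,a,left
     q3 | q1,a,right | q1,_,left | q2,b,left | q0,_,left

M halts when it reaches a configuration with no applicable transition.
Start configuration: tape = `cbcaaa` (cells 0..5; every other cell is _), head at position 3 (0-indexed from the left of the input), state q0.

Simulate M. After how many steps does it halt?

9

q0 | cbc[a]aa   read a → write b, move left, go to q0
q0 | cb[c]baa   read c → write b, move right, go to q3
q3 | cbb[b]aa   read b → write _, move left, go to q1
q1 | cb[b]_aa   read b → write a, move left, go to q1
q1 | c[b]a_aa   read b → write a, move left, go to q1
q1 | [c]aa_aa   read c → write _, move right, go to q3
q3 | _[a]a_aa   read a → write a, move right, go to q1
q1 | _a[a]_aa   read a → write _, move right, go to q3
q3 | _a_[_]aa   read _ → write _, move left, go to q0
q0 | _a[_]_aa
M halts after 9 transitions.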